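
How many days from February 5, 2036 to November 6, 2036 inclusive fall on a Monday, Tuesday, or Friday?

February 5, 2036 is a Tuesday.
That's 276 days from start to end, counting both.
276 = 7 × 39 + 3, so there are 39 full weeks plus 3 extra days.
Each full week contributes 3 days from the set (Mon, Tue, Fri): 39 × 3 = 117.
The 3 extra days are Tuesday, Wednesday, Thursday — 1 of them qualifies.
Total: 117 + 1 = 118.

118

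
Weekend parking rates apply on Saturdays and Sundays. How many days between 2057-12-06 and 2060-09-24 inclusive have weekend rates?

2057-12-06 is a Thursday.
That's 1024 days from start to end, counting both.
1024 = 7 × 146 + 2, so there are 146 full weeks plus 2 extra days.
Each full week contributes 2 weekend days (Sat, Sun): 146 × 2 = 292.
The 2 extra days are Thu, Fri — none qualify.
Total: 292 + 0 = 292.

292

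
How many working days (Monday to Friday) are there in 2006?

260 weekdays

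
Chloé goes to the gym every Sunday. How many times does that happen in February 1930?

Feb 1, 1930 is a Saturday.
From Feb 1, 1930 to Feb 28, 1930 is 28 days inclusive.
28 = 7 × 4, so the span is exactly 4 full weeks.
Each full week contributes one Sunday: 4 so far.

4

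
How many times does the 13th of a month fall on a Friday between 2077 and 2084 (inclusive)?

Friday-the-13ths by year:
2077: Aug
2078: May
2079: Jan, Oct
2080: Sep, Dec
2081: Jun
2082: Feb, Mar, Nov
2083: Aug
2084: Oct

12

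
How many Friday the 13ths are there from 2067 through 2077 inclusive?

20

Friday-the-13ths by year:
2067: May
2068: Jan, Apr, Jul
2069: Sep, Dec
2070: Jun
2071: Feb, Mar, Nov
2072: May
2073: Jan, Oct
2074: Apr, Jul
2075: Sep, Dec
2076: Mar, Nov
2077: Aug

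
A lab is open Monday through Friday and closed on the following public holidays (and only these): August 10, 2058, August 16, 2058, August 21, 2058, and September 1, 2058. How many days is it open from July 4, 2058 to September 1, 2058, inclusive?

July 4, 2058 is a Thursday.
That's 60 days from start to end, counting both.
60 = 7 × 8 + 4, so there are 8 full weeks plus 4 extra days.
Each full week contributes 5 weekdays (Mon–Fri): 8 × 5 = 40.
The 4 extra days are Thursday, Friday, Saturday, Sunday — 2 of them qualify.
Total: 40 + 2 = 42.
Holidays: August 10, 2058 (Sat); August 16, 2058 (Fri); August 21, 2058 (Wed); September 1, 2058 (Sun).
2 of the 4 holidays fall on weekdays; the rest are weekends and were already excluded.
Business days: 42 − 2 = 40.

40 working days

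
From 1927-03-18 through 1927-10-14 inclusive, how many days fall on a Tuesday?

30

1927-03-18 is a Friday.
The range spans 211 days (inclusive of both endpoints).
211 = 7 × 30 + 1, so there are 30 full weeks plus 1 extra day.
Each full week contributes one Tuesday: 30 so far.
The 1 extra day is Fri — none qualify.
Total: 30 + 0 = 30.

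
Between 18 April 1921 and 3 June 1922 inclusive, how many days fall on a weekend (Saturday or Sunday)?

117

18 April 1921 is a Monday.
From 18 April 1921 to 3 June 1922 is 412 days inclusive.
412 = 7 × 58 + 6, so there are 58 full weeks plus 6 extra days.
Each full week contributes 2 weekend days (Sat, Sun): 58 × 2 = 116.
The 6 extra days are Monday, Tuesday, Wednesday, Thursday, Friday, Saturday — 1 of them qualifies.
Total: 116 + 1 = 117.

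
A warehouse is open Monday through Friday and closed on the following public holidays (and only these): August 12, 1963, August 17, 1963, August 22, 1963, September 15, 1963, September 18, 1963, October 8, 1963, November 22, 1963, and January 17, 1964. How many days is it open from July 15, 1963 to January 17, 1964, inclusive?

129 business days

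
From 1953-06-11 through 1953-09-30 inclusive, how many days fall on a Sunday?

16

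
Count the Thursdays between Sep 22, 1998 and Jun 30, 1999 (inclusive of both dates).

40 Thursdays

Sep 22, 1998 is a Tuesday.
From Sep 22, 1998 to Jun 30, 1999 is 282 days inclusive.
282 = 7 × 40 + 2, so there are 40 full weeks plus 2 extra days.
Each full week contributes one Thursday: 40 so far.
The 2 extra days are Tuesday, Wednesday — none qualify.
Total: 40 + 0 = 40.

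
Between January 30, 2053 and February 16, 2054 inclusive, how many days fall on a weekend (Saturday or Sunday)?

January 30, 2053 is a Thursday.
That's 383 days from start to end, counting both.
383 = 7 × 54 + 5, so there are 54 full weeks plus 5 extra days.
Each full week contributes 2 weekend days (Sat, Sun): 54 × 2 = 108.
The 5 extra days are Thu, Fri, Sat, Sun, Mon — 2 of them qualify.
Total: 108 + 2 = 110.

110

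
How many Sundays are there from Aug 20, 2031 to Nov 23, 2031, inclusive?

14

Aug 20, 2031 is a Wednesday.
That's 96 days from start to end, counting both.
96 = 7 × 13 + 5, so there are 13 full weeks plus 5 extra days.
Each full week contributes one Sunday: 13 so far.
The 5 extra days are Wednesday, Thursday, Friday, Saturday, Sunday — 1 of them qualifies.
Total: 13 + 1 = 14.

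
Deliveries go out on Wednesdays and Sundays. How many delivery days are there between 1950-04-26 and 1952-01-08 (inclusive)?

178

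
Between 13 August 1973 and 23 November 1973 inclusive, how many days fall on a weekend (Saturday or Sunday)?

28

13 August 1973 is a Monday.
The range spans 103 days (inclusive of both endpoints).
103 = 7 × 14 + 5, so there are 14 full weeks plus 5 extra days.
Each full week contributes 2 weekend days (Sat, Sun): 14 × 2 = 28.
The 5 extra days are Mon, Tue, Wed, Thu, Fri — none qualify.
Total: 28 + 0 = 28.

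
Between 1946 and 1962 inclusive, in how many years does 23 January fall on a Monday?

3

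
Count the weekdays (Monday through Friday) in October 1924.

23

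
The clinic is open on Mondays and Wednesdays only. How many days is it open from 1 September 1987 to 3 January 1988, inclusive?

1 September 1987 is a Tuesday.
From 1 September 1987 to 3 January 1988 is 125 days inclusive.
125 = 7 × 17 + 6, so there are 17 full weeks plus 6 extra days.
Each full week contributes 2 days from the set (Mon, Wed): 17 × 2 = 34.
The 6 extra days are Tuesday, Wednesday, Thursday, Friday, Saturday, Sunday — 1 of them qualifies.
Total: 34 + 1 = 35.

35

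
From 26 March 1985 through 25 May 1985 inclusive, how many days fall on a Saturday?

26 March 1985 is a Tuesday.
From 26 March 1985 to 25 May 1985 is 61 days inclusive.
61 = 7 × 8 + 5, so there are 8 full weeks plus 5 extra days.
Each full week contributes one Saturday: 8 so far.
The 5 extra days are Tue, Wed, Thu, Fri, Sat — 1 of them qualifies.
Total: 8 + 1 = 9.

9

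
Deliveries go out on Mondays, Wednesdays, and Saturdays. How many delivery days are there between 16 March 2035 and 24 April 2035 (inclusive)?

17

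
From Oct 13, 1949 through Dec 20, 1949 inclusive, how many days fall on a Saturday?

10

Oct 13, 1949 is a Thursday.
From Oct 13, 1949 to Dec 20, 1949 is 69 days inclusive.
69 = 7 × 9 + 6, so there are 9 full weeks plus 6 extra days.
Each full week contributes one Saturday: 9 so far.
The 6 extra days are Thu, Fri, Sat, Sun, Mon, Tue — 1 of them qualifies.
Total: 9 + 1 = 10.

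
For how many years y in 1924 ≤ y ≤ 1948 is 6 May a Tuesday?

4

Day of week of May 6 in each year:
1924: Tue ✓, 1925: Wed, 1926: Thu, 1927: Fri, 1928: Sun, 1929: Mon, 1930: Tue ✓, 1931: Wed, 1932: Fri, 1933: Sat, 1934: Sun, 1935: Mon, 1936: Wed, 1937: Thu, 1938: Fri, 1939: Sat, 1940: Mon, 1941: Tue ✓, 1942: Wed, 1943: Thu, 1944: Sat, 1945: Sun, 1946: Mon, 1947: Tue ✓, 1948: Thu
Tuesdays: 1924, 1930, 1941, 1947.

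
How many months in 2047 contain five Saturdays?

4

A month has five Saturdays exactly when Saturday falls within its first (length − 28) days.
Jan: 31 days, starts Tue → 5 of Tue, Wed, Thu
Feb: 28 days, starts Fri → 5 of (none)
Mar: 31 days, starts Fri → 5 of Fri, Sat, Sun ✓
Apr: 30 days, starts Mon → 5 of Mon, Tue
May: 31 days, starts Wed → 5 of Wed, Thu, Fri
Jun: 30 days, starts Sat → 5 of Sat, Sun ✓
Jul: 31 days, starts Mon → 5 of Mon, Tue, Wed
Aug: 31 days, starts Thu → 5 of Thu, Fri, Sat ✓
Sep: 30 days, starts Sun → 5 of Sun, Mon
Oct: 31 days, starts Tue → 5 of Tue, Wed, Thu
Nov: 30 days, starts Fri → 5 of Fri, Sat ✓
Dec: 31 days, starts Sun → 5 of Sun, Mon, Tue
Months with five Saturdays: Mar, Jun, Aug, Nov.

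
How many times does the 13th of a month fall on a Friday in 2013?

2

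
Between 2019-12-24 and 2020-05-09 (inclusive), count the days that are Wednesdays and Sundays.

2019-12-24 is a Tuesday.
That's 138 days from start to end, counting both.
138 = 7 × 19 + 5, so there are 19 full weeks plus 5 extra days.
Each full week contributes 2 days from the set (Wed, Sun): 19 × 2 = 38.
The 5 extra days are Tuesday, Wednesday, Thursday, Friday, Saturday — 1 of them qualifies.
Total: 38 + 1 = 39.

39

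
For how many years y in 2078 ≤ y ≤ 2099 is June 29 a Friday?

3

Day of week of June 29 in each year:
2078: Wed, 2079: Thu, 2080: Sat, 2081: Sun, 2082: Mon, 2083: Tue, 2084: Thu, 2085: Fri ✓, 2086: Sat, 2087: Sun, 2088: Tue, 2089: Wed, 2090: Thu, 2091: Fri ✓, 2092: Sun, 2093: Mon, 2094: Tue, 2095: Wed, 2096: Fri ✓, 2097: Sat, 2098: Sun, 2099: Mon
Fridays: 2085, 2091, 2096.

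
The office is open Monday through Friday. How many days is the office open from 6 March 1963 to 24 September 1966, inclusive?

928 weekdays

6 March 1963 is a Wednesday.
From 6 March 1963 to 24 September 1966 is 1299 days inclusive.
1299 = 7 × 185 + 4, so there are 185 full weeks plus 4 extra days.
Each full week contributes 5 weekdays (Mon–Fri): 185 × 5 = 925.
The 4 extra days are Wednesday, Thursday, Friday, Saturday — 3 of them qualify.
Total: 925 + 3 = 928.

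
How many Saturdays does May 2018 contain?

2018-05-01 is a Tuesday.
From 2018-05-01 to 2018-05-31 is 31 days inclusive.
31 = 7 × 4 + 3, so there are 4 full weeks plus 3 extra days.
Each full week contributes one Saturday: 4 so far.
The 3 extra days are Tuesday, Wednesday, Thursday — none qualify.
Total: 4 + 0 = 4.

4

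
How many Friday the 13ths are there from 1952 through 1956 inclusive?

9

Friday-the-13ths by year:
1952: Jun
1953: Feb, Mar, Nov
1954: Aug
1955: May
1956: Jan, Apr, Jul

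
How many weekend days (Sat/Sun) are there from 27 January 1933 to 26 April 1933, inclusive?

27 January 1933 is a Friday.
The range spans 90 days (inclusive of both endpoints).
90 = 7 × 12 + 6, so there are 12 full weeks plus 6 extra days.
Each full week contributes 2 weekend days (Sat, Sun): 12 × 2 = 24.
The 6 extra days are Friday, Saturday, Sunday, Monday, Tuesday, Wednesday — 2 of them qualify.
Total: 24 + 2 = 26.

26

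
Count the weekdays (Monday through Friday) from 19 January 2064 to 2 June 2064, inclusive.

19 January 2064 is a Saturday.
That's 136 days from start to end, counting both.
136 = 7 × 19 + 3, so there are 19 full weeks plus 3 extra days.
Each full week contributes 5 weekdays (Mon–Fri): 19 × 5 = 95.
The 3 extra days are Saturday, Sunday, Monday — 1 of them qualifies.
Total: 95 + 1 = 96.

96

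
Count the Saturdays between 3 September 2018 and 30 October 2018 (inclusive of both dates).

8

3 September 2018 is a Monday.
That's 58 days from start to end, counting both.
58 = 7 × 8 + 2, so there are 8 full weeks plus 2 extra days.
Each full week contributes one Saturday: 8 so far.
The 2 extra days are Mon, Tue — none qualify.
Total: 8 + 0 = 8.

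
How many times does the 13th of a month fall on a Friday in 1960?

1

The 13th falls on a Friday when the month's 13th has weekday Fri.
Jan 13 is Wed; Feb 13 is Sat; Mar 13 is Sun; Apr 13 is Wed; May 13 is Fri ✓; Jun 13 is Mon; Jul 13 is Wed; Aug 13 is Sat; Sep 13 is Tue; Oct 13 is Thu; Nov 13 is Sun; Dec 13 is Tue.
Friday the 13ths: May.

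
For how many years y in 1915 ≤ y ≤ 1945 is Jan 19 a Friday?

5

Day of week of January 19 in each year:
1915: Tue, 1916: Wed, 1917: Fri ✓, 1918: Sat, 1919: Sun, 1920: Mon, 1921: Wed, 1922: Thu, 1923: Fri ✓, 1924: Sat, 1925: Mon, 1926: Tue, 1927: Wed, 1928: Thu, 1929: Sat, 1930: Sun, 1931: Mon, 1932: Tue, 1933: Thu, 1934: Fri ✓, 1935: Sat, 1936: Sun, 1937: Tue, 1938: Wed, 1939: Thu, 1940: Fri ✓, 1941: Sun, 1942: Mon, 1943: Tue, 1944: Wed, 1945: Fri ✓
Fridays: 1917, 1923, 1934, 1940, 1945.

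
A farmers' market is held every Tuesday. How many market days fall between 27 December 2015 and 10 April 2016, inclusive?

15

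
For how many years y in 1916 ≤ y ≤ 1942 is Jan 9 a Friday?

4

Day of week of January 9 in each year:
1916: Sun, 1917: Tue, 1918: Wed, 1919: Thu, 1920: Fri ✓, 1921: Sun, 1922: Mon, 1923: Tue, 1924: Wed, 1925: Fri ✓, 1926: Sat, 1927: Sun, 1928: Mon, 1929: Wed, 1930: Thu, 1931: Fri ✓, 1932: Sat, 1933: Mon, 1934: Tue, 1935: Wed, 1936: Thu, 1937: Sat, 1938: Sun, 1939: Mon, 1940: Tue, 1941: Thu, 1942: Fri ✓
Fridays: 1920, 1925, 1931, 1942.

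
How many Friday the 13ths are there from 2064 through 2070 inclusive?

Friday-the-13ths by year:
2064: Jun
2065: Feb, Mar, Nov
2066: Aug
2067: May
2068: Jan, Apr, Jul
2069: Sep, Dec
2070: Jun

12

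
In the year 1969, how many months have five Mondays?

4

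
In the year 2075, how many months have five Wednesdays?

4

A month has five Wednesdays exactly when Wednesday falls within its first (length − 28) days.
Jan: 31 days, starts Tue → 5 of Tue, Wed, Thu ✓
Feb: 28 days, starts Fri → 5 of (none)
Mar: 31 days, starts Fri → 5 of Fri, Sat, Sun
Apr: 30 days, starts Mon → 5 of Mon, Tue
May: 31 days, starts Wed → 5 of Wed, Thu, Fri ✓
Jun: 30 days, starts Sat → 5 of Sat, Sun
Jul: 31 days, starts Mon → 5 of Mon, Tue, Wed ✓
Aug: 31 days, starts Thu → 5 of Thu, Fri, Sat
Sep: 30 days, starts Sun → 5 of Sun, Mon
Oct: 31 days, starts Tue → 5 of Tue, Wed, Thu ✓
Nov: 30 days, starts Fri → 5 of Fri, Sat
Dec: 31 days, starts Sun → 5 of Sun, Mon, Tue
Months with five Wednesdays: Jan, May, Jul, Oct.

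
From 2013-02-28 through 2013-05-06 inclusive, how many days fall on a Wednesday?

2013-02-28 is a Thursday.
From 2013-02-28 to 2013-05-06 is 68 days inclusive.
68 = 7 × 9 + 5, so there are 9 full weeks plus 5 extra days.
Each full week contributes one Wednesday: 9 so far.
The 5 extra days are Thursday, Friday, Saturday, Sunday, Monday — none qualify.
Total: 9 + 0 = 9.

9 Wednesdays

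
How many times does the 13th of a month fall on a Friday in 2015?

The 13th falls on a Friday when the month's 13th has weekday Fri.
Jan 13 is Tue; Feb 13 is Fri ✓; Mar 13 is Fri ✓; Apr 13 is Mon; May 13 is Wed; Jun 13 is Sat; Jul 13 is Mon; Aug 13 is Thu; Sep 13 is Sun; Oct 13 is Tue; Nov 13 is Fri ✓; Dec 13 is Sun.
Friday the 13ths: Feb, Mar, Nov.

3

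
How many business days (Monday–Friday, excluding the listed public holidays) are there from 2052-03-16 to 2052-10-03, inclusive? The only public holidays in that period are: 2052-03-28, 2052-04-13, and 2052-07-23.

2052-03-16 is a Saturday.
That's 202 days from start to end, counting both.
202 = 7 × 28 + 6, so there are 28 full weeks plus 6 extra days.
Each full week contributes 5 weekdays (Mon–Fri): 28 × 5 = 140.
The 6 extra days are Saturday, Sunday, Monday, Tuesday, Wednesday, Thursday — 4 of them qualify.
Total: 140 + 4 = 144.
Holidays: 2052-03-28 (Thu); 2052-04-13 (Sat); 2052-07-23 (Tue).
2 of the 3 holidays fall on weekdays; the rest are weekends and were already excluded.
Business days: 144 − 2 = 142.

142 business days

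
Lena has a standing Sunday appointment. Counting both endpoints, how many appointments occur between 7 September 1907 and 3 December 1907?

7 September 1907 is a Saturday.
From 7 September 1907 to 3 December 1907 is 88 days inclusive.
88 = 7 × 12 + 4, so there are 12 full weeks plus 4 extra days.
Each full week contributes one Sunday: 12 so far.
The 4 extra days are Sat, Sun, Mon, Tue — 1 of them qualifies.
Total: 12 + 1 = 13.

13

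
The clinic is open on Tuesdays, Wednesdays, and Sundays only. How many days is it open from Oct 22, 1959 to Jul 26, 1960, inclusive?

119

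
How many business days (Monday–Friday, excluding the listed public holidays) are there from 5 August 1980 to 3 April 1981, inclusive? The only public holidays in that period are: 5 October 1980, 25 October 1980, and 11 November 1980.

5 August 1980 is a Tuesday.
The range spans 242 days (inclusive of both endpoints).
242 = 7 × 34 + 4, so there are 34 full weeks plus 4 extra days.
Each full week contributes 5 weekdays (Mon–Fri): 34 × 5 = 170.
The 4 extra days are Tuesday, Wednesday, Thursday, Friday — 4 of them qualify.
Total: 170 + 4 = 174.
Holidays: 5 October 1980 (Sun); 25 October 1980 (Sat); 11 November 1980 (Tue).
1 of the 3 holidays fall on weekdays; the rest are weekends and were already excluded.
Business days: 174 − 1 = 173.

173 business days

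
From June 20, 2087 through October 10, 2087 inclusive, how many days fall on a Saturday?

16 Saturdays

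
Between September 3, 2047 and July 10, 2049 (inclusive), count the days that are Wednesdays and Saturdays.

September 3, 2047 is a Tuesday.
The range spans 677 days (inclusive of both endpoints).
677 = 7 × 96 + 5, so there are 96 full weeks plus 5 extra days.
Each full week contributes 2 days from the set (Wed, Sat): 96 × 2 = 192.
The 5 extra days are Tue, Wed, Thu, Fri, Sat — 2 of them qualify.
Total: 192 + 2 = 194.

194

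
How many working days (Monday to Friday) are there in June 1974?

20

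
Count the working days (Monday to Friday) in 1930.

Jan 1, 1930 is a Wednesday.
The range spans 365 days (inclusive of both endpoints).
365 = 7 × 52 + 1, so there are 52 full weeks plus 1 extra day.
Each full week contributes 5 weekdays (Mon–Fri): 52 × 5 = 260.
The 1 extra day is Wed — 1 of them qualifies.
Total: 260 + 1 = 261.

261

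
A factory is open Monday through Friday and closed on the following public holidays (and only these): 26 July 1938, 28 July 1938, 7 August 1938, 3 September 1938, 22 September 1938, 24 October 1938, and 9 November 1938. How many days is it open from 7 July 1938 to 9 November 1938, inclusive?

7 July 1938 is a Thursday.
The range spans 126 days (inclusive of both endpoints).
126 = 7 × 18, so the span is exactly 18 full weeks.
Each full week contributes 5 weekdays (Mon–Fri): 18 × 5 = 90.
Holidays: 26 July 1938 (Tue); 28 July 1938 (Thu); 7 August 1938 (Sun); 3 September 1938 (Sat); 22 September 1938 (Thu); 24 October 1938 (Mon); 9 November 1938 (Wed).
5 of the 7 holidays fall on weekdays; the rest are weekends and were already excluded.
Business days: 90 − 5 = 85.

85 working days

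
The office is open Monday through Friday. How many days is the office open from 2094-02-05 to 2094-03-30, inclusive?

38

2094-02-05 is a Friday.
That's 54 days from start to end, counting both.
54 = 7 × 7 + 5, so there are 7 full weeks plus 5 extra days.
Each full week contributes 5 weekdays (Mon–Fri): 7 × 5 = 35.
The 5 extra days are Fri, Sat, Sun, Mon, Tue — 3 of them qualify.
Total: 35 + 3 = 38.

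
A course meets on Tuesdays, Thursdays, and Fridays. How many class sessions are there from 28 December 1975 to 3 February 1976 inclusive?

16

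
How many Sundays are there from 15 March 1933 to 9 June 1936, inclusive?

169

15 March 1933 is a Wednesday.
From 15 March 1933 to 9 June 1936 is 1183 days inclusive.
1183 = 7 × 169, so the span is exactly 169 full weeks.
Each full week contributes one Sunday: 169 so far.
Total: 169.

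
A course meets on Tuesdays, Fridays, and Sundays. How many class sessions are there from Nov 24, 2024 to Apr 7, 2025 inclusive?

58

Nov 24, 2024 is a Sunday.
From Nov 24, 2024 to Apr 7, 2025 is 135 days inclusive.
135 = 7 × 19 + 2, so there are 19 full weeks plus 2 extra days.
Each full week contributes 3 days from the set (Tue, Fri, Sun): 19 × 3 = 57.
The 2 extra days are Sun, Mon — 1 of them qualifies.
Total: 57 + 1 = 58.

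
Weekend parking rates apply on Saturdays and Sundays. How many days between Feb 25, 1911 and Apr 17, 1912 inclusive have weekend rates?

Feb 25, 1911 is a Saturday.
That's 418 days from start to end, counting both.
418 = 7 × 59 + 5, so there are 59 full weeks plus 5 extra days.
Each full week contributes 2 weekend days (Sat, Sun): 59 × 2 = 118.
The 5 extra days are Sat, Sun, Mon, Tue, Wed — 2 of them qualify.
Total: 118 + 2 = 120.

120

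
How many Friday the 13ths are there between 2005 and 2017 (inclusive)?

Friday-the-13ths by year:
2005: May
2006: Jan, Oct
2007: Apr, Jul
2008: Jun
2009: Feb, Mar, Nov
2010: Aug
2011: May
2012: Jan, Apr, Jul
2013: Sep, Dec
2014: Jun
2015: Feb, Mar, Nov
2016: May
2017: Jan, Oct

23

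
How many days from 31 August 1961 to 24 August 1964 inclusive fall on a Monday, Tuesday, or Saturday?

467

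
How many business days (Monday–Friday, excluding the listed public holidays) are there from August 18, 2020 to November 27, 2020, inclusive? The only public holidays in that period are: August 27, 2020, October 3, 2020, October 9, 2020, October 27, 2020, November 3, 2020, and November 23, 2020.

69 business days

August 18, 2020 is a Tuesday.
That's 102 days from start to end, counting both.
102 = 7 × 14 + 4, so there are 14 full weeks plus 4 extra days.
Each full week contributes 5 weekdays (Mon–Fri): 14 × 5 = 70.
The 4 extra days are Tue, Wed, Thu, Fri — 4 of them qualify.
Total: 70 + 4 = 74.
Holidays: August 27, 2020 (Thu); October 3, 2020 (Sat); October 9, 2020 (Fri); October 27, 2020 (Tue); November 3, 2020 (Tue); November 23, 2020 (Mon).
5 of the 6 holidays fall on weekdays; the rest are weekends and were already excluded.
Business days: 74 − 5 = 69.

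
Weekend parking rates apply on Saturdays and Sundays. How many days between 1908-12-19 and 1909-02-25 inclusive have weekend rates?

20

1908-12-19 is a Saturday.
That's 69 days from start to end, counting both.
69 = 7 × 9 + 6, so there are 9 full weeks plus 6 extra days.
Each full week contributes 2 weekend days (Sat, Sun): 9 × 2 = 18.
The 6 extra days are Saturday, Sunday, Monday, Tuesday, Wednesday, Thursday — 2 of them qualify.
Total: 18 + 2 = 20.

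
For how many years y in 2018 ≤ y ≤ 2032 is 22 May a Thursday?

2

Day of week of May 22 in each year:
2018: Tue, 2019: Wed, 2020: Fri, 2021: Sat, 2022: Sun, 2023: Mon, 2024: Wed, 2025: Thu ✓, 2026: Fri, 2027: Sat, 2028: Mon, 2029: Tue, 2030: Wed, 2031: Thu ✓, 2032: Sat
Thursdays: 2025, 2031.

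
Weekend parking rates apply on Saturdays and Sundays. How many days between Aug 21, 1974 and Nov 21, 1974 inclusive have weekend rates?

26

Aug 21, 1974 is a Wednesday.
That's 93 days from start to end, counting both.
93 = 7 × 13 + 2, so there are 13 full weeks plus 2 extra days.
Each full week contributes 2 weekend days (Sat, Sun): 13 × 2 = 26.
The 2 extra days are Wednesday, Thursday — none qualify.
Total: 26 + 0 = 26.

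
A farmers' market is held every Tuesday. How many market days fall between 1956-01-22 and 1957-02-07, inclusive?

55 Tuesdays

1956-01-22 is a Sunday.
From 1956-01-22 to 1957-02-07 is 383 days inclusive.
383 = 7 × 54 + 5, so there are 54 full weeks plus 5 extra days.
Each full week contributes one Tuesday: 54 so far.
The 5 extra days are Sunday, Monday, Tuesday, Wednesday, Thursday — 1 of them qualifies.
Total: 54 + 1 = 55.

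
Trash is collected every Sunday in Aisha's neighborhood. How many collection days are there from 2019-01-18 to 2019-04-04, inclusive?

11 Sundays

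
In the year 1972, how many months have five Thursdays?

4

A month has five Thursdays exactly when Thursday falls within its first (length − 28) days.
Jan: 31 days, starts Sat → 5 of Sat, Sun, Mon
Feb: 29 days, starts Tue → 5 of Tue
Mar: 31 days, starts Wed → 5 of Wed, Thu, Fri ✓
Apr: 30 days, starts Sat → 5 of Sat, Sun
May: 31 days, starts Mon → 5 of Mon, Tue, Wed
Jun: 30 days, starts Thu → 5 of Thu, Fri ✓
Jul: 31 days, starts Sat → 5 of Sat, Sun, Mon
Aug: 31 days, starts Tue → 5 of Tue, Wed, Thu ✓
Sep: 30 days, starts Fri → 5 of Fri, Sat
Oct: 31 days, starts Sun → 5 of Sun, Mon, Tue
Nov: 30 days, starts Wed → 5 of Wed, Thu ✓
Dec: 31 days, starts Fri → 5 of Fri, Sat, Sun
Months with five Thursdays: Mar, Jun, Aug, Nov.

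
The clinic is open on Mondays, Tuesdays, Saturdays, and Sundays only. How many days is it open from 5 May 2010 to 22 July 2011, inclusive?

5 May 2010 is a Wednesday.
From 5 May 2010 to 22 July 2011 is 444 days inclusive.
444 = 7 × 63 + 3, so there are 63 full weeks plus 3 extra days.
Each full week contributes 4 days from the set (Mon, Tue, Sat, Sun): 63 × 4 = 252.
The 3 extra days are Wed, Thu, Fri — none qualify.
Total: 252 + 0 = 252.

252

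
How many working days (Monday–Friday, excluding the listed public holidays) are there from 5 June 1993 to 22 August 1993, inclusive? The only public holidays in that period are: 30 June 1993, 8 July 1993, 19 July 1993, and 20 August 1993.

5 June 1993 is a Saturday.
That's 79 days from start to end, counting both.
79 = 7 × 11 + 2, so there are 11 full weeks plus 2 extra days.
Each full week contributes 5 weekdays (Mon–Fri): 11 × 5 = 55.
The 2 extra days are Sat, Sun — none qualify.
Total: 55 + 0 = 55.
Holidays: 30 June 1993 (Wed); 8 July 1993 (Thu); 19 July 1993 (Mon); 20 August 1993 (Fri).
All 4 holidays fall on weekdays, so subtract 4.
Business days: 55 − 4 = 51.

51 working days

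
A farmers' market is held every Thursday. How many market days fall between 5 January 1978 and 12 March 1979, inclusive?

5 January 1978 is a Thursday.
From 5 January 1978 to 12 March 1979 is 432 days inclusive.
432 = 7 × 61 + 5, so there are 61 full weeks plus 5 extra days.
Each full week contributes one Thursday: 61 so far.
The 5 extra days are Thursday, Friday, Saturday, Sunday, Monday — 1 of them qualifies.
Total: 61 + 1 = 62.

62 Thursdays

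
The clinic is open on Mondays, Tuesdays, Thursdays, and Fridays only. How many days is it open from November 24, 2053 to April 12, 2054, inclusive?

November 24, 2053 is a Monday.
From November 24, 2053 to April 12, 2054 is 140 days inclusive.
140 = 7 × 20, so the span is exactly 20 full weeks.
Each full week contributes 4 days from the set (Mon, Tue, Thu, Fri): 20 × 4 = 80.
Total: 80.

80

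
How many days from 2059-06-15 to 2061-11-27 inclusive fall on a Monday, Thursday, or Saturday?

2059-06-15 is a Sunday.
That's 897 days from start to end, counting both.
897 = 7 × 128 + 1, so there are 128 full weeks plus 1 extra day.
Each full week contributes 3 days from the set (Mon, Thu, Sat): 128 × 3 = 384.
The 1 extra day is Sunday — none qualify.
Total: 384 + 0 = 384.

384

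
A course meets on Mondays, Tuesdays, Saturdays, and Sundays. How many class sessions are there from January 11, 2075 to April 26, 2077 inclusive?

479

January 11, 2075 is a Friday.
The range spans 837 days (inclusive of both endpoints).
837 = 7 × 119 + 4, so there are 119 full weeks plus 4 extra days.
Each full week contributes 4 days from the set (Mon, Tue, Sat, Sun): 119 × 4 = 476.
The 4 extra days are Friday, Saturday, Sunday, Monday — 3 of them qualify.
Total: 476 + 3 = 479.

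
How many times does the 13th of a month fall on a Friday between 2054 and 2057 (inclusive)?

7

Friday-the-13ths by year:
2054: Feb, Mar, Nov
2055: Aug
2056: Oct
2057: Apr, Jul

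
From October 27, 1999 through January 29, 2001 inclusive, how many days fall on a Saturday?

66

October 27, 1999 is a Wednesday.
From October 27, 1999 to January 29, 2001 is 461 days inclusive.
461 = 7 × 65 + 6, so there are 65 full weeks plus 6 extra days.
Each full week contributes one Saturday: 65 so far.
The 6 extra days are Wed, Thu, Fri, Sat, Sun, Mon — 1 of them qualifies.
Total: 65 + 1 = 66.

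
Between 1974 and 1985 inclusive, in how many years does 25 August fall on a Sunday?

2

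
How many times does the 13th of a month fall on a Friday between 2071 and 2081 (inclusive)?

19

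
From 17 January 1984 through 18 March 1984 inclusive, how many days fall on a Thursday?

17 January 1984 is a Tuesday.
From 17 January 1984 to 18 March 1984 is 62 days inclusive.
62 = 7 × 8 + 6, so there are 8 full weeks plus 6 extra days.
Each full week contributes one Thursday: 8 so far.
The 6 extra days are Tue, Wed, Thu, Fri, Sat, Sun — 1 of them qualifies.
Total: 8 + 1 = 9.

9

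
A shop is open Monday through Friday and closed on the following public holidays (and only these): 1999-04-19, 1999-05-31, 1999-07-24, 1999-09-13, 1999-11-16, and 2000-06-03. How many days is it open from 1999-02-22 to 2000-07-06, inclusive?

355

1999-02-22 is a Monday.
That's 501 days from start to end, counting both.
501 = 7 × 71 + 4, so there are 71 full weeks plus 4 extra days.
Each full week contributes 5 weekdays (Mon–Fri): 71 × 5 = 355.
The 4 extra days are Mon, Tue, Wed, Thu — 4 of them qualify.
Total: 355 + 4 = 359.
Holidays: 1999-04-19 (Mon); 1999-05-31 (Mon); 1999-07-24 (Sat); 1999-09-13 (Mon); 1999-11-16 (Tue); 2000-06-03 (Sat).
4 of the 6 holidays fall on weekdays; the rest are weekends and were already excluded.
Business days: 359 − 4 = 355.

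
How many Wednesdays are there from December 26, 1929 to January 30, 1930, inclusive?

5 Wednesdays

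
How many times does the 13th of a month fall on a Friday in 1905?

2

The 13th falls on a Friday when the month's 13th has weekday Fri.
Jan 13 is Fri ✓; Feb 13 is Mon; Mar 13 is Mon; Apr 13 is Thu; May 13 is Sat; Jun 13 is Tue; Jul 13 is Thu; Aug 13 is Sun; Sep 13 is Wed; Oct 13 is Fri ✓; Nov 13 is Mon; Dec 13 is Wed.
Friday the 13ths: Jan, Oct.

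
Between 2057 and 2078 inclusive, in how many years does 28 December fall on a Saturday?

Day of week of December 28 in each year:
2057: Fri, 2058: Sat ✓, 2059: Sun, 2060: Tue, 2061: Wed, 2062: Thu, 2063: Fri, 2064: Sun, 2065: Mon, 2066: Tue, 2067: Wed, 2068: Fri, 2069: Sat ✓, 2070: Sun, 2071: Mon, 2072: Wed, 2073: Thu, 2074: Fri, 2075: Sat ✓, 2076: Mon, 2077: Tue, 2078: Wed
Saturdays: 2058, 2069, 2075.

3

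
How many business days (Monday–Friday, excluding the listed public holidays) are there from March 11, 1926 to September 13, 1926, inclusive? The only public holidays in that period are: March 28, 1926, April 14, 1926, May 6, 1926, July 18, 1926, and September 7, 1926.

130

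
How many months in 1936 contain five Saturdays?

4

A month has five Saturdays exactly when Saturday falls within its first (length − 28) days.
Jan: 31 days, starts Wed → 5 of Wed, Thu, Fri
Feb: 29 days, starts Sat → 5 of Sat ✓
Mar: 31 days, starts Sun → 5 of Sun, Mon, Tue
Apr: 30 days, starts Wed → 5 of Wed, Thu
May: 31 days, starts Fri → 5 of Fri, Sat, Sun ✓
Jun: 30 days, starts Mon → 5 of Mon, Tue
Jul: 31 days, starts Wed → 5 of Wed, Thu, Fri
Aug: 31 days, starts Sat → 5 of Sat, Sun, Mon ✓
Sep: 30 days, starts Tue → 5 of Tue, Wed
Oct: 31 days, starts Thu → 5 of Thu, Fri, Sat ✓
Nov: 30 days, starts Sun → 5 of Sun, Mon
Dec: 31 days, starts Tue → 5 of Tue, Wed, Thu
Months with five Saturdays: Feb, May, Aug, Oct.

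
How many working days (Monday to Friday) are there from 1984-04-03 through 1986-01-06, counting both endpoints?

460 weekdays

1984-04-03 is a Tuesday.
That's 644 days from start to end, counting both.
644 = 7 × 92, so the span is exactly 92 full weeks.
Each full week contributes 5 weekdays (Mon–Fri): 92 × 5 = 460.
Total: 460.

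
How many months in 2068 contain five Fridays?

A month has five Fridays exactly when Friday falls within its first (length − 28) days.
Jan: 31 days, starts Sun → 5 of Sun, Mon, Tue
Feb: 29 days, starts Wed → 5 of Wed
Mar: 31 days, starts Thu → 5 of Thu, Fri, Sat ✓
Apr: 30 days, starts Sun → 5 of Sun, Mon
May: 31 days, starts Tue → 5 of Tue, Wed, Thu
Jun: 30 days, starts Fri → 5 of Fri, Sat ✓
Jul: 31 days, starts Sun → 5 of Sun, Mon, Tue
Aug: 31 days, starts Wed → 5 of Wed, Thu, Fri ✓
Sep: 30 days, starts Sat → 5 of Sat, Sun
Oct: 31 days, starts Mon → 5 of Mon, Tue, Wed
Nov: 30 days, starts Thu → 5 of Thu, Fri ✓
Dec: 31 days, starts Sat → 5 of Sat, Sun, Mon
Months with five Fridays: Mar, Jun, Aug, Nov.

4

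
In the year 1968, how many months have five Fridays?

A month has five Fridays exactly when Friday falls within its first (length − 28) days.
Jan: 31 days, starts Mon → 5 of Mon, Tue, Wed
Feb: 29 days, starts Thu → 5 of Thu
Mar: 31 days, starts Fri → 5 of Fri, Sat, Sun ✓
Apr: 30 days, starts Mon → 5 of Mon, Tue
May: 31 days, starts Wed → 5 of Wed, Thu, Fri ✓
Jun: 30 days, starts Sat → 5 of Sat, Sun
Jul: 31 days, starts Mon → 5 of Mon, Tue, Wed
Aug: 31 days, starts Thu → 5 of Thu, Fri, Sat ✓
Sep: 30 days, starts Sun → 5 of Sun, Mon
Oct: 31 days, starts Tue → 5 of Tue, Wed, Thu
Nov: 30 days, starts Fri → 5 of Fri, Sat ✓
Dec: 31 days, starts Sun → 5 of Sun, Mon, Tue
Months with five Fridays: Mar, May, Aug, Nov.

4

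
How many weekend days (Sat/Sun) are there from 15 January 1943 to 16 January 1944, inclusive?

106

15 January 1943 is a Friday.
The range spans 367 days (inclusive of both endpoints).
367 = 7 × 52 + 3, so there are 52 full weeks plus 3 extra days.
Each full week contributes 2 weekend days (Sat, Sun): 52 × 2 = 104.
The 3 extra days are Fri, Sat, Sun — 2 of them qualify.
Total: 104 + 2 = 106.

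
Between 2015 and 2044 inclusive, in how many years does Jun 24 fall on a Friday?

5

Day of week of June 24 in each year:
2015: Wed, 2016: Fri ✓, 2017: Sat, 2018: Sun, 2019: Mon, 2020: Wed, 2021: Thu, 2022: Fri ✓, 2023: Sat, 2024: Mon, 2025: Tue, 2026: Wed, 2027: Thu, 2028: Sat, 2029: Sun, 2030: Mon, 2031: Tue, 2032: Thu, 2033: Fri ✓, 2034: Sat, 2035: Sun, 2036: Tue, 2037: Wed, 2038: Thu, 2039: Fri ✓, 2040: Sun, 2041: Mon, 2042: Tue, 2043: Wed, 2044: Fri ✓
Fridays: 2016, 2022, 2033, 2039, 2044.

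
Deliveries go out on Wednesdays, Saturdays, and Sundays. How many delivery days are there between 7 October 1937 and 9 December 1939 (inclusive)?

7 October 1937 is a Thursday.
That's 794 days from start to end, counting both.
794 = 7 × 113 + 3, so there are 113 full weeks plus 3 extra days.
Each full week contributes 3 days from the set (Wed, Sat, Sun): 113 × 3 = 339.
The 3 extra days are Thu, Fri, Sat — 1 of them qualifies.
Total: 339 + 1 = 340.

340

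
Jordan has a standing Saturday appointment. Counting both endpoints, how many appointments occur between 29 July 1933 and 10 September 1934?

29 July 1933 is a Saturday.
That's 409 days from start to end, counting both.
409 = 7 × 58 + 3, so there are 58 full weeks plus 3 extra days.
Each full week contributes one Saturday: 58 so far.
The 3 extra days are Saturday, Sunday, Monday — 1 of them qualifies.
Total: 58 + 1 = 59.

59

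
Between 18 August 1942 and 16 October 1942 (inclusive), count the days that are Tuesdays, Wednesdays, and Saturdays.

26

18 August 1942 is a Tuesday.
From 18 August 1942 to 16 October 1942 is 60 days inclusive.
60 = 7 × 8 + 4, so there are 8 full weeks plus 4 extra days.
Each full week contributes 3 days from the set (Tue, Wed, Sat): 8 × 3 = 24.
The 4 extra days are Tuesday, Wednesday, Thursday, Friday — 2 of them qualify.
Total: 24 + 2 = 26.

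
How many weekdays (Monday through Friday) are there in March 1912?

21

Mar 1, 1912 is a Friday.
That's 31 days from start to end, counting both.
31 = 7 × 4 + 3, so there are 4 full weeks plus 3 extra days.
Each full week contributes 5 weekdays (Mon–Fri): 4 × 5 = 20.
The 3 extra days are Friday, Saturday, Sunday — 1 of them qualifies.
Total: 20 + 1 = 21.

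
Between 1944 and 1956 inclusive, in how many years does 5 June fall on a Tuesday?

3

Day of week of June 5 in each year:
1944: Mon, 1945: Tue ✓, 1946: Wed, 1947: Thu, 1948: Sat, 1949: Sun, 1950: Mon, 1951: Tue ✓, 1952: Thu, 1953: Fri, 1954: Sat, 1955: Sun, 1956: Tue ✓
Tuesdays: 1945, 1951, 1956.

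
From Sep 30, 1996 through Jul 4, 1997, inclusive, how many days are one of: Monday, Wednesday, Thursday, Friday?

160

Sep 30, 1996 is a Monday.
From Sep 30, 1996 to Jul 4, 1997 is 278 days inclusive.
278 = 7 × 39 + 5, so there are 39 full weeks plus 5 extra days.
Each full week contributes 4 days from the set (Mon, Wed, Thu, Fri): 39 × 4 = 156.
The 5 extra days are Mon, Tue, Wed, Thu, Fri — 4 of them qualify.
Total: 156 + 4 = 160.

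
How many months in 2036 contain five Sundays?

A month has five Sundays exactly when Sunday falls within its first (length − 28) days.
Jan: 31 days, starts Tue → 5 of Tue, Wed, Thu
Feb: 29 days, starts Fri → 5 of Fri
Mar: 31 days, starts Sat → 5 of Sat, Sun, Mon ✓
Apr: 30 days, starts Tue → 5 of Tue, Wed
May: 31 days, starts Thu → 5 of Thu, Fri, Sat
Jun: 30 days, starts Sun → 5 of Sun, Mon ✓
Jul: 31 days, starts Tue → 5 of Tue, Wed, Thu
Aug: 31 days, starts Fri → 5 of Fri, Sat, Sun ✓
Sep: 30 days, starts Mon → 5 of Mon, Tue
Oct: 31 days, starts Wed → 5 of Wed, Thu, Fri
Nov: 30 days, starts Sat → 5 of Sat, Sun ✓
Dec: 31 days, starts Mon → 5 of Mon, Tue, Wed
Months with five Sundays: Mar, Jun, Aug, Nov.

4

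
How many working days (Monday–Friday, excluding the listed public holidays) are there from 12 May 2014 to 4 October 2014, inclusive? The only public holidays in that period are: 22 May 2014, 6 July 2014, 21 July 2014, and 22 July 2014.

12 May 2014 is a Monday.
The range spans 146 days (inclusive of both endpoints).
146 = 7 × 20 + 6, so there are 20 full weeks plus 6 extra days.
Each full week contributes 5 weekdays (Mon–Fri): 20 × 5 = 100.
The 6 extra days are Mon, Tue, Wed, Thu, Fri, Sat — 5 of them qualify.
Total: 100 + 5 = 105.
Holidays: 22 May 2014 (Thu); 6 July 2014 (Sun); 21 July 2014 (Mon); 22 July 2014 (Tue).
3 of the 4 holidays fall on weekdays; the rest are weekends and were already excluded.
Business days: 105 − 3 = 102.

102 working days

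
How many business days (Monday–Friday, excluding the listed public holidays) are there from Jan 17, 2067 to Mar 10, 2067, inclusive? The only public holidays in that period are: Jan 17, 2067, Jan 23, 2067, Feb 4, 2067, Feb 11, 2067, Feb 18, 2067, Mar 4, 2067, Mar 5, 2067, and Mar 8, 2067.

Jan 17, 2067 is a Monday.
The range spans 53 days (inclusive of both endpoints).
53 = 7 × 7 + 4, so there are 7 full weeks plus 4 extra days.
Each full week contributes 5 weekdays (Mon–Fri): 7 × 5 = 35.
The 4 extra days are Mon, Tue, Wed, Thu — 4 of them qualify.
Total: 35 + 4 = 39.
Holidays: Jan 17, 2067 (Mon); Jan 23, 2067 (Sun); Feb 4, 2067 (Fri); Feb 11, 2067 (Fri); Feb 18, 2067 (Fri); Mar 4, 2067 (Fri); Mar 5, 2067 (Sat); Mar 8, 2067 (Tue).
6 of the 8 holidays fall on weekdays; the rest are weekends and were already excluded.
Business days: 39 − 6 = 33.

33 business days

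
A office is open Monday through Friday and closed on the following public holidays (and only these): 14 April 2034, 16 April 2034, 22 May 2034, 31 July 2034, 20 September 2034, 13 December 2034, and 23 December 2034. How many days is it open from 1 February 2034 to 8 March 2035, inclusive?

282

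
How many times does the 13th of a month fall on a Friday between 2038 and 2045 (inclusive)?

Friday-the-13ths by year:
2038: Aug
2039: May
2040: Jan, Apr, Jul
2041: Sep, Dec
2042: Jun
2043: Feb, Mar, Nov
2044: May
2045: Jan, Oct

14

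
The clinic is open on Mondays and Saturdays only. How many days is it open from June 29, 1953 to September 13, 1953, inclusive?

22

June 29, 1953 is a Monday.
That's 77 days from start to end, counting both.
77 = 7 × 11, so the span is exactly 11 full weeks.
Each full week contributes 2 days from the set (Mon, Sat): 11 × 2 = 22.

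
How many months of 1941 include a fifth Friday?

4

A month has five Fridays exactly when Friday falls within its first (length − 28) days.
Jan: 31 days, starts Wed → 5 of Wed, Thu, Fri ✓
Feb: 28 days, starts Sat → 5 of (none)
Mar: 31 days, starts Sat → 5 of Sat, Sun, Mon
Apr: 30 days, starts Tue → 5 of Tue, Wed
May: 31 days, starts Thu → 5 of Thu, Fri, Sat ✓
Jun: 30 days, starts Sun → 5 of Sun, Mon
Jul: 31 days, starts Tue → 5 of Tue, Wed, Thu
Aug: 31 days, starts Fri → 5 of Fri, Sat, Sun ✓
Sep: 30 days, starts Mon → 5 of Mon, Tue
Oct: 31 days, starts Wed → 5 of Wed, Thu, Fri ✓
Nov: 30 days, starts Sat → 5 of Sat, Sun
Dec: 31 days, starts Mon → 5 of Mon, Tue, Wed
Months with five Fridays: Jan, May, Aug, Oct.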